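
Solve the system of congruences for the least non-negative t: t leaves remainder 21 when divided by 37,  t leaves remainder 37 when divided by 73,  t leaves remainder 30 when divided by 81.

36318

From t ≡ 21 (mod 37) write t = 21 + 37s. Substituting into t ≡ 37 (mod 73) gives 37s ≡ 16 (mod 73), and since 37⁻¹ ≡ 2 (mod 73), s ≡ 32. Hence t ≡ 21 + 37·32 = 1205 (mod 2701).
From t ≡ 1205 (mod 2701) write t = 1205 + 2701s. Substituting into t ≡ 30 (mod 81) gives 2701s ≡ 40 (mod 81), and since 28⁻¹ ≡ 55 (mod 81), s ≡ 13. Hence t ≡ 1205 + 2701·13 = 36318 (mod 218781).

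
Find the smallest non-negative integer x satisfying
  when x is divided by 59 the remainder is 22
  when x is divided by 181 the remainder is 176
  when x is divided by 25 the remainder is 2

212127

The moduli are pairwise coprime; N = 59·181·25 = 266975.
N/59 = 4525; 4525 ≡ 41 (mod 59); 41·36 ≡ 1, so inverse 36.
N/181 = 1475; 1475 ≡ 27 (mod 181); 27·114 ≡ 1, so inverse 114.
N/25 = 10679; 10679 ≡ 4 (mod 25); 4·19 ≡ 1, so inverse 19.
x ≡ 22·4525·36 + 176·1475·114 + 2·10679·19 = 33584002.
33584002 mod 266975 = 212127.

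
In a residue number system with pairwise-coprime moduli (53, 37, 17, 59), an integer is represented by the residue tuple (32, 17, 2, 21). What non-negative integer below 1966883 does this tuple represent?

1053407

From x ≡ 32 (mod 53) write x = 32 + 53t. Substituting into x ≡ 17 (mod 37) gives 53t ≡ 22 (mod 37), and since 16⁻¹ ≡ 7 (mod 37), t ≡ 6. Hence x ≡ 32 + 53·6 = 350 (mod 1961).
From x ≡ 350 (mod 1961) write x = 350 + 1961t. Substituting into x ≡ 2 (mod 17) gives 1961t ≡ 9 (mod 17), and since 6⁻¹ ≡ 3 (mod 17), t ≡ 10. Hence x ≡ 350 + 1961·10 = 19960 (mod 33337).
From x ≡ 19960 (mod 33337) write x = 19960 + 33337t. Substituting into x ≡ 21 (mod 59) gives 33337t ≡ 3 (mod 59), and since 2⁻¹ ≡ 30 (mod 59), t ≡ 31. Hence x ≡ 19960 + 33337·31 = 1053407 (mod 1966883).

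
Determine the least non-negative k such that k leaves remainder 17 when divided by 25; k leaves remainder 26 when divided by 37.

From k ≡ 17 (mod 25) write k = 17 + 25t. Substituting into k ≡ 26 (mod 37) gives 25t ≡ 9 (mod 37), and since 25⁻¹ ≡ 3 (mod 37), t ≡ 27. Hence k ≡ 17 + 25·27 = 692 (mod 925).

692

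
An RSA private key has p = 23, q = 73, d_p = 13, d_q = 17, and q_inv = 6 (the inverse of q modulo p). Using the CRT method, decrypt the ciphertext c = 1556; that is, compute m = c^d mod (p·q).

m₁ = c^(d_p) mod p: c ≡ 15 (mod 23), and 15^13 mod 23 = 5.
m₂ = c^(d_q) mod q: c ≡ 23 (mod 73), and 23^17 mod 73 = 19.
h = q_inv·(m₁ − m₂) mod p = 6·(5 − 19) mod 23 = 8.
m = m₂ + h·q = 19 + 8·73 = 603.

603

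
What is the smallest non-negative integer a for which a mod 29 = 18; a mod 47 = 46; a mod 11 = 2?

11937

Combine the congruences pairwise.
From a ≡ 18 (mod 29) write a = 18 + 29t. Substituting into a ≡ 46 (mod 47) gives 29t ≡ 28 (mod 47), and since 29⁻¹ ≡ 13 (mod 47), t ≡ 35. Hence a ≡ 18 + 29·35 = 1033 (mod 1363).
From a ≡ 1033 (mod 1363) write a = 1033 + 1363t. Substituting into a ≡ 2 (mod 11) gives 1363t ≡ 3 (mod 11), and since 10⁻¹ ≡ 10 (mod 11), t ≡ 8. Hence a ≡ 1033 + 1363·8 = 11937 (mod 14993).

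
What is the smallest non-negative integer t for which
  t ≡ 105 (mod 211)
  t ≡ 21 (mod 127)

26691

From t ≡ 105 (mod 211) write t = 105 + 211s. Substituting into t ≡ 21 (mod 127) gives 211s ≡ 43 (mod 127), and since 84⁻¹ ≡ 62 (mod 127), s ≡ 126. Hence t ≡ 105 + 211·126 = 26691 (mod 26797).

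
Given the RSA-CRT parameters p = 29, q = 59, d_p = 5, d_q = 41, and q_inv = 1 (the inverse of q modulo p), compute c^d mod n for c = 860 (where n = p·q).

m₁ = c^(d_p) mod p: c ≡ 19 (mod 29), and 19^5 mod 29 = 21.
m₂ = c^(d_q) mod q: c ≡ 34 (mod 59), and 34^41 mod 59 = 30.
h = q_inv·(m₁ − m₂) mod p = 1·(21 − 30) mod 29 = 20.
m = m₂ + h·q = 30 + 20·59 = 1210.

1210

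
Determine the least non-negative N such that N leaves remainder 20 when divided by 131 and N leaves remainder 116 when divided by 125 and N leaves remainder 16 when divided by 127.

1181116

The moduli are pairwise coprime; M = 131·125·127 = 2079625.
M/131 = 15875; 15875 ≡ 24 (mod 131); 24·71 ≡ 1, so inverse 71.
M/125 = 16637; 16637 ≡ 12 (mod 125); 12·73 ≡ 1, so inverse 73.
M/127 = 16375; 16375 ≡ 119 (mod 127); 119·111 ≡ 1, so inverse 111.
N ≡ 20·15875·71 + 116·16637·73 + 16·16375·111 = 192506616.
192506616 mod 2079625 = 1181116.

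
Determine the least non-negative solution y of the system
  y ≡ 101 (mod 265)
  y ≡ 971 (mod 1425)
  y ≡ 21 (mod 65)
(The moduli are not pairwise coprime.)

Combine the congruences pairwise.
gcd(265, 1425) = 5 and 5 | (971 − 101), so the pair is consistent; merging gives y ≡ 56546 (mod 75525), where 75525 = lcm(265, 1425).
gcd(75525, 65) = 5 and 5 | (21 − 56546), so the pair is consistent; merging gives y ≡ 660746 (mod 981825), where 981825 = lcm(75525, 65).
The solution is unique modulo lcm(265, 1425, 65) = 981825.

660746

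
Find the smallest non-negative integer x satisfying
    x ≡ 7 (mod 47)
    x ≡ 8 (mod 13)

242

Combine the congruences pairwise.
From x ≡ 7 (mod 47) write x = 7 + 47t. Substituting into x ≡ 8 (mod 13) gives 47t ≡ 1 (mod 13), and since 8⁻¹ ≡ 5 (mod 13), t ≡ 5. Hence x ≡ 7 + 47·5 = 242 (mod 611).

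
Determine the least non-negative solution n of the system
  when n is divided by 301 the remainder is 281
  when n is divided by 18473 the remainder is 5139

Combine the congruences pairwise.
gcd(301, 18473) = 7 and 7 | (5139 − 281), so the pair is consistent; merging gives n ≡ 97504 (mod 794339), where 794339 = lcm(301, 18473).
The solution is unique modulo lcm(301, 18473) = 794339.

97504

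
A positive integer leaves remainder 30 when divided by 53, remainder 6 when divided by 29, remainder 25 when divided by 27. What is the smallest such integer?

The moduli are pairwise coprime; N = 53·29·27 = 41499.
N/53 = 783; 783 ≡ 41 (mod 53); 41·22 ≡ 1, so inverse 22.
N/29 = 1431; 1431 ≡ 10 (mod 29); 10·3 ≡ 1, so inverse 3.
N/27 = 1537; 1537 ≡ 25 (mod 27); 25·13 ≡ 1, so inverse 13.
k ≡ 30·783·22 + 6·1431·3 + 25·1537·13 = 1042063.
1042063 mod 41499 = 4588.

4588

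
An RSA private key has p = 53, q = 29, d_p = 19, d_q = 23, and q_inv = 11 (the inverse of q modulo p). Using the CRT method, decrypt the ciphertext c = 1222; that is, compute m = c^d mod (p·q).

564

m₁ = c^(d_p) mod p: c ≡ 3 (mod 53), and 3^19 mod 53 = 34.
m₂ = c^(d_q) mod q: c ≡ 4 (mod 29), and 4^23 mod 29 = 13.
h = q_inv·(m₁ − m₂) mod p = 11·(34 − 13) mod 53 = 19.
m = m₂ + h·q = 13 + 19·29 = 564.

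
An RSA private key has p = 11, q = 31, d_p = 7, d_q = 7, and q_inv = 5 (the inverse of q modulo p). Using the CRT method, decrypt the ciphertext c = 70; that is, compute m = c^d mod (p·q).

m₁ = c^(d_p) mod p: c ≡ 4 (mod 11), and 4^7 mod 11 = 5.
m₂ = c^(d_q) mod q: c ≡ 8 (mod 31), and 8^7 mod 31 = 2.
h = q_inv·(m₁ − m₂) mod p = 5·(5 − 2) mod 11 = 4.
m = m₂ + h·q = 2 + 4·31 = 126.

126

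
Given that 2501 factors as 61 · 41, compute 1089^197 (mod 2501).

Mod 61: 1089 ≡ 52; by Fermat, exponent reduces to 197 mod 60 = 17; 52^17 ≡ 41 (mod 61).
Mod 41: 1089 ≡ 23; by Fermat, exponent reduces to 197 mod 40 = 37; 23^37 ≡ 4 (mod 41).
Combine by CRT: x ≡ 41 (mod 61), x ≡ 4 (mod 41) ⇒ x ≡ 2054 (mod 2501).

2054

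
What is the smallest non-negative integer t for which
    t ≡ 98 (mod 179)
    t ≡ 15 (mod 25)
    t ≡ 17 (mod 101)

The moduli are pairwise coprime; N = 179·25·101 = 451975.
N/179 = 2525; 2525 ≡ 19 (mod 179); 19·66 ≡ 1, so inverse 66.
N/25 = 18079; 18079 ≡ 4 (mod 25); 4·19 ≡ 1, so inverse 19.
N/101 = 4475; 4475 ≡ 31 (mod 101); 31·88 ≡ 1, so inverse 88.
t ≡ 98·2525·66 + 15·18079·19 + 17·4475·88 = 28178815.
28178815 mod 451975 = 156365.

156365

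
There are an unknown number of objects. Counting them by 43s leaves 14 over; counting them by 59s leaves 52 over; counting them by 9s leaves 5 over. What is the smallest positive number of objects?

The moduli are pairwise coprime; M = 43·59·9 = 22833.
M/43 = 531; 531 ≡ 15 (mod 43); 15·23 ≡ 1, so inverse 23.
M/59 = 387; 387 ≡ 33 (mod 59); 33·34 ≡ 1, so inverse 34.
M/9 = 2537; 2537 ≡ 8 (mod 9); 8·8 ≡ 1, so inverse 8.
N ≡ 14·531·23 + 52·387·34 + 5·2537·8 = 956678.
956678 mod 22833 = 20525.

20525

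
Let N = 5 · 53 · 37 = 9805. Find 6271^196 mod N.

Mod 5: 6271 ≡ 1; since 4 | 196, by Fermat 1^196 ≡ 1 (mod 5).
Mod 53: 6271 ≡ 17; by Fermat, exponent reduces to 196 mod 52 = 40; 17^40 ≡ 36 (mod 53).
Mod 37: 6271 ≡ 18; by Fermat, exponent reduces to 196 mod 36 = 16; 18^16 ≡ 33 (mod 37).
Combine by CRT: x ≡ 1 (mod 5), x ≡ 36 (mod 53), x ≡ 33 (mod 37) ⇒ x ≡ 4806 (mod 9805).

4806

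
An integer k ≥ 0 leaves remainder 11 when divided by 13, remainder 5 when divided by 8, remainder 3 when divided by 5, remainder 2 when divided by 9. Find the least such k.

3053

From k ≡ 11 (mod 13) write k = 11 + 13t. Substituting into k ≡ 5 (mod 8) gives 13t ≡ 2 (mod 8), and since 5⁻¹ ≡ 5 (mod 8), t ≡ 2. Hence k ≡ 11 + 13·2 = 37 (mod 104).
From k ≡ 37 (mod 104) write k = 37 + 104t. Substituting into k ≡ 3 (mod 5) gives 104t ≡ 1 (mod 5), and since 4⁻¹ ≡ 4 (mod 5), t ≡ 4. Hence k ≡ 37 + 104·4 = 453 (mod 520).
From k ≡ 453 (mod 520) write k = 453 + 520t. Substituting into k ≡ 2 (mod 9) gives 520t ≡ 8 (mod 9), and since 7⁻¹ ≡ 4 (mod 9), t ≡ 5. Hence k ≡ 453 + 520·5 = 3053 (mod 4680).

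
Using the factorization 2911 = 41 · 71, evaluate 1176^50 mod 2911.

Mod 41: 1176 ≡ 28; by Fermat, exponent reduces to 50 mod 40 = 10; 28^10 ≡ 9 (mod 41).
Mod 71: 1176 ≡ 40; 40^50 ≡ 30 (mod 71).
Combine by CRT: x ≡ 9 (mod 41), x ≡ 30 (mod 71) ⇒ x ≡ 2018 (mod 2911).

2018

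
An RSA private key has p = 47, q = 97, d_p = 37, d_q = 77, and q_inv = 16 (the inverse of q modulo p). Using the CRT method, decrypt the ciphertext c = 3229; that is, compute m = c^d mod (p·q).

2855

m₁ = c^(d_p) mod p: c ≡ 33 (mod 47), and 33^37 mod 47 = 35.
m₂ = c^(d_q) mod q: c ≡ 28 (mod 97), and 28^77 mod 97 = 42.
h = q_inv·(m₁ − m₂) mod p = 16·(35 − 42) mod 47 = 29.
m = m₂ + h·q = 42 + 29·97 = 2855.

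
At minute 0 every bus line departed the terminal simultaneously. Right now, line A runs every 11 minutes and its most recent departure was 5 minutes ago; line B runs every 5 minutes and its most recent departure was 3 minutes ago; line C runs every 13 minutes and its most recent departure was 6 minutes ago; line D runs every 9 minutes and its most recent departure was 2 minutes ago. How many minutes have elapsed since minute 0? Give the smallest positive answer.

The moduli are pairwise coprime; N = 11·5·13·9 = 6435.
N/11 = 585; 585 ≡ 2 (mod 11); 2·6 ≡ 1, so inverse 6.
N/5 = 1287; 1287 ≡ 2 (mod 5); 2·3 ≡ 1, so inverse 3.
N/13 = 495; 495 ≡ 1 (mod 13), inverse 1.
N/9 = 715; 715 ≡ 4 (mod 9); 4·7 ≡ 1, so inverse 7.
t ≡ 5·585·6 + 3·1287·3 + 6·495·1 + 2·715·7 = 42113.
42113 mod 6435 = 3503.

3503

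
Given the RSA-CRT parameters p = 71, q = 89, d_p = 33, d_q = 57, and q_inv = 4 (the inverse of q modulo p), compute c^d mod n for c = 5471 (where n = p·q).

m₁ = c^(d_p) mod p: c ≡ 4 (mod 71), and 4^33 mod 71 = 40.
m₂ = c^(d_q) mod q: c ≡ 42 (mod 89), and 42^57 mod 89 = 79.
h = q_inv·(m₁ − m₂) mod p = 4·(40 − 79) mod 71 = 57.
m = m₂ + h·q = 79 + 57·89 = 5152.

5152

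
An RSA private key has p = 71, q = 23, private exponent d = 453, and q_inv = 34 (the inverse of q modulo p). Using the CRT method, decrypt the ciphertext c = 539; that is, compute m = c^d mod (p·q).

d_p = d mod (p−1) = 453 mod 70 = 33; d_q = d mod (q−1) = 13.
m₁ = c^(d_p) mod p: c ≡ 42 (mod 71), and 42^33 mod 71 = 13.
m₂ = c^(d_q) mod q: c ≡ 10 (mod 23), and 10^13 mod 23 = 15.
h = q_inv·(m₁ − m₂) mod p = 34·(13 − 15) mod 71 = 3.
m = m₂ + h·q = 15 + 3·23 = 84.

84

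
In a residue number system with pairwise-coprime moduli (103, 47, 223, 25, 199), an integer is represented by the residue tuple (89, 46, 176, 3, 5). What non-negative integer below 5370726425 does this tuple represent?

5108628903

The moduli are pairwise coprime; N = 103·47·223·25·199 = 5370726425.
N/103 = 52142975; 52142975 ≡ 49 (mod 103); 49·82 ≡ 1, so inverse 82.
N/47 = 114270775; 114270775 ≡ 4 (mod 47); 4·12 ≡ 1, so inverse 12.
N/223 = 24083975; 24083975 ≡ 198 (mod 223); 198·107 ≡ 1, so inverse 107.
N/25 = 214829057; 214829057 ≡ 7 (mod 25); 7·18 ≡ 1, so inverse 18.
N/199 = 26988575; 26988575 ≡ 195 (mod 199); 195·149 ≡ 1, so inverse 149.
x ≡ 89·52142975·82 + 46·114270775·12 + 176·24083975·107 + 3·214829057·18 + 5·26988575·149 = 928873574003.
928873574003 mod 5370726425 = 5108628903.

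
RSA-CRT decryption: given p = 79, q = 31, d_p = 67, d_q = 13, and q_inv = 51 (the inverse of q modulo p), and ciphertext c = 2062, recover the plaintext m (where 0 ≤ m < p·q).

1802

m₁ = c^(d_p) mod p: c ≡ 8 (mod 79), and 8^67 mod 79 = 64.
m₂ = c^(d_q) mod q: c ≡ 16 (mod 31), and 16^13 mod 31 = 4.
h = q_inv·(m₁ − m₂) mod p = 51·(64 − 4) mod 79 = 58.
m = m₂ + h·q = 4 + 58·31 = 1802.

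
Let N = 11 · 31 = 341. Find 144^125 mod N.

Mod 11: 144 ≡ 1; by Fermat, exponent reduces to 125 mod 10 = 5; 1^5 ≡ 1 (mod 11).
Mod 31: 144 ≡ 20; by Fermat, exponent reduces to 125 mod 30 = 5; 20^5 ≡ 25 (mod 31).
Combine by CRT: x ≡ 1 (mod 11), x ≡ 25 (mod 31) ⇒ x ≡ 56 (mod 341).

56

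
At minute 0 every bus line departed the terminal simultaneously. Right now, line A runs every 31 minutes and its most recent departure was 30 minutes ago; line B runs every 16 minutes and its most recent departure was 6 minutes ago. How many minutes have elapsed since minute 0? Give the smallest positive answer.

Combine the congruences pairwise.
From t ≡ 30 (mod 31) write t = 30 + 31s. Substituting into t ≡ 6 (mod 16) gives 31s ≡ 8 (mod 16), and since 15⁻¹ ≡ 15 (mod 16), s ≡ 8. Hence t ≡ 30 + 31·8 = 278 (mod 496).

278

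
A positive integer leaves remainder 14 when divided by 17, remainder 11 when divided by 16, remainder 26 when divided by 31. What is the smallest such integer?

From t ≡ 14 (mod 17) write t = 14 + 17s. Substituting into t ≡ 11 (mod 16) gives 17s ≡ 13 (mod 16), and since 1⁻¹ ≡ 1 (mod 16), s ≡ 13. Hence t ≡ 14 + 17·13 = 235 (mod 272).
From t ≡ 235 (mod 272) write t = 235 + 272s. Substituting into t ≡ 26 (mod 31) gives 272s ≡ 8 (mod 31), and since 24⁻¹ ≡ 22 (mod 31), s ≡ 21. Hence t ≡ 235 + 272·21 = 5947 (mod 8432).

5947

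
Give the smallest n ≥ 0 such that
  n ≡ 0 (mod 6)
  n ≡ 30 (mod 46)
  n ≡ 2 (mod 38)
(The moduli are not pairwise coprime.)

306

gcd(6, 46) = 2 and 2 | (30 − 0), so the pair is consistent; merging gives n ≡ 30 (mod 138), where 138 = lcm(6, 46).
gcd(138, 38) = 2 and 2 | (2 − 30), so the pair is consistent; merging gives n ≡ 306 (mod 2622), where 2622 = lcm(138, 38).
The solution is unique modulo lcm(6, 46, 38) = 2622.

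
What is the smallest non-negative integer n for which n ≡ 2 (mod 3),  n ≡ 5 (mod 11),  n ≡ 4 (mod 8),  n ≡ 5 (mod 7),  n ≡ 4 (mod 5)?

2084

The moduli are pairwise coprime; M = 3·11·8·7·5 = 9240.
M/3 = 3080; 3080 ≡ 2 (mod 3); 2·2 ≡ 1, so inverse 2.
M/11 = 840; 840 ≡ 4 (mod 11); 4·3 ≡ 1, so inverse 3.
M/8 = 1155; 1155 ≡ 3 (mod 8); 3·3 ≡ 1, so inverse 3.
M/7 = 1320; 1320 ≡ 4 (mod 7); 4·2 ≡ 1, so inverse 2.
M/5 = 1848; 1848 ≡ 3 (mod 5); 3·2 ≡ 1, so inverse 2.
n ≡ 2·3080·2 + 5·840·3 + 4·1155·3 + 5·1320·2 + 4·1848·2 = 66764.
66764 mod 9240 = 2084.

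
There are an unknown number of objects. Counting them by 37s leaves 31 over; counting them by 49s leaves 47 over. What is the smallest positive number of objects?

From N ≡ 31 (mod 37) write N = 31 + 37t. Substituting into N ≡ 47 (mod 49) gives 37t ≡ 16 (mod 49), and since 37⁻¹ ≡ 4 (mod 49), t ≡ 15. Hence N ≡ 31 + 37·15 = 586 (mod 1813).

586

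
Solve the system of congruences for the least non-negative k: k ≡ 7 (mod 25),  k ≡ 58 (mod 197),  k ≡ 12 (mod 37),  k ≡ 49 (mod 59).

The moduli are pairwise coprime; N = 25·197·37·59 = 10751275.
N/25 = 430051; 430051 ≡ 1 (mod 25), inverse 1.
N/197 = 54575; 54575 ≡ 6 (mod 197); 6·33 ≡ 1, so inverse 33.
N/37 = 290575; 290575 ≡ 14 (mod 37); 14·8 ≡ 1, so inverse 8.
N/59 = 182225; 182225 ≡ 33 (mod 59); 33·34 ≡ 1, so inverse 34.
k ≡ 7·430051·1 + 58·54575·33 + 12·290575·8 + 49·182225·34 = 438948957.
438948957 mod 10751275 = 8897957.

8897957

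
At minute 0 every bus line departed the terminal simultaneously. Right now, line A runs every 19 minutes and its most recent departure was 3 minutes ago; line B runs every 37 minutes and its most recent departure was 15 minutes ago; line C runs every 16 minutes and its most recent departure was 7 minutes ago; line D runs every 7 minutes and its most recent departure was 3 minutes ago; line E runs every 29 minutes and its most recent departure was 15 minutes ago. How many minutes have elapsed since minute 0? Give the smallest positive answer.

1330535

The moduli are pairwise coprime; N = 19·37·16·7·29 = 2283344.
N/19 = 120176; 120176 ≡ 1 (mod 19), inverse 1.
N/37 = 61712; 61712 ≡ 33 (mod 37); 33·9 ≡ 1, so inverse 9.
N/16 = 142709; 142709 ≡ 5 (mod 16); 5·13 ≡ 1, so inverse 13.
N/7 = 326192; 326192 ≡ 6 (mod 7); 6·6 ≡ 1, so inverse 6.
N/29 = 78736; 78736 ≡ 1 (mod 29), inverse 1.
t ≡ 3·120176·1 + 15·61712·9 + 7·142709·13 + 3·326192·6 + 15·78736·1 = 28730663.
28730663 mod 2283344 = 1330535.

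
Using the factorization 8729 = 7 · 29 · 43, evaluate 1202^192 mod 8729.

Mod 7: 1202 ≡ 5; since 6 | 192, by Fermat 5^192 ≡ 1 (mod 7).
Mod 29: 1202 ≡ 13; by Fermat, exponent reduces to 192 mod 28 = 24; 13^24 ≡ 7 (mod 29).
Mod 43: 1202 ≡ 41; by Fermat, exponent reduces to 192 mod 42 = 24; 41^24 ≡ 35 (mod 43).
Combine by CRT: x ≡ 1 (mod 7), x ≡ 7 (mod 29), x ≡ 35 (mod 43) ⇒ x ≡ 3690 (mod 8729).

3690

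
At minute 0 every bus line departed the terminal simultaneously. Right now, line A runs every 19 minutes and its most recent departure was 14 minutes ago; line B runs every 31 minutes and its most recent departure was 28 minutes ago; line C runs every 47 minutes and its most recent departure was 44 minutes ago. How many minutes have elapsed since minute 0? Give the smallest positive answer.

18938

From t ≡ 14 (mod 19) write t = 14 + 19s. Substituting into t ≡ 28 (mod 31) gives 19s ≡ 14 (mod 31), and since 19⁻¹ ≡ 18 (mod 31), s ≡ 4. Hence t ≡ 14 + 19·4 = 90 (mod 589).
From t ≡ 90 (mod 589) write t = 90 + 589s. Substituting into t ≡ 44 (mod 47) gives 589s ≡ 1 (mod 47), and since 25⁻¹ ≡ 32 (mod 47), s ≡ 32. Hence t ≡ 90 + 589·32 = 18938 (mod 27683).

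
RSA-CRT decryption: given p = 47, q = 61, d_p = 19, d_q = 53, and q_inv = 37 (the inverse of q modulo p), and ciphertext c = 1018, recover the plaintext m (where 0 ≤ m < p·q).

m₁ = c^(d_p) mod p: c ≡ 31 (mod 47), and 31^19 mod 47 = 13.
m₂ = c^(d_q) mod q: c ≡ 42 (mod 61), and 42^53 mod 61 = 15.
h = q_inv·(m₁ − m₂) mod p = 37·(13 − 15) mod 47 = 20.
m = m₂ + h·q = 15 + 20·61 = 1235.

1235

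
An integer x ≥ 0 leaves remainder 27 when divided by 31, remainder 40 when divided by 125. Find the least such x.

2290

From x ≡ 27 (mod 31) write x = 27 + 31t. Substituting into x ≡ 40 (mod 125) gives 31t ≡ 13 (mod 125), and since 31⁻¹ ≡ 121 (mod 125), t ≡ 73. Hence x ≡ 27 + 31·73 = 2290 (mod 3875).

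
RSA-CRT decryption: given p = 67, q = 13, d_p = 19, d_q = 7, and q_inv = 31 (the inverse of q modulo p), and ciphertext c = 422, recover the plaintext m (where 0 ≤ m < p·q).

748

m₁ = c^(d_p) mod p: c ≡ 20 (mod 67), and 20^19 mod 67 = 11.
m₂ = c^(d_q) mod q: c ≡ 6 (mod 13), and 6^7 mod 13 = 7.
h = q_inv·(m₁ − m₂) mod p = 31·(11 − 7) mod 67 = 57.
m = m₂ + h·q = 7 + 57·13 = 748.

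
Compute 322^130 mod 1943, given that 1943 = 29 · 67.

Mod 29: 322 ≡ 3; by Fermat, exponent reduces to 130 mod 28 = 18; 3^18 ≡ 6 (mod 29).
Mod 67: 322 ≡ 54; by Fermat, exponent reduces to 130 mod 66 = 64; 54^64 ≡ 23 (mod 67).
Combine by CRT: x ≡ 6 (mod 29), x ≡ 23 (mod 67) ⇒ x ≡ 760 (mod 1943).

760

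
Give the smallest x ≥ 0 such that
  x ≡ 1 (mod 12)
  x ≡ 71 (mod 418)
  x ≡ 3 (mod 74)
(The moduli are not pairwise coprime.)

52321

gcd(12, 418) = 2 and 2 | (71 − 1), so the pair is consistent; merging gives x ≡ 2161 (mod 2508), where 2508 = lcm(12, 418).
gcd(2508, 74) = 2 and 2 | (3 − 2161), so the pair is consistent; merging gives x ≡ 52321 (mod 92796), where 92796 = lcm(2508, 74).
The solution is unique modulo lcm(12, 418, 74) = 92796.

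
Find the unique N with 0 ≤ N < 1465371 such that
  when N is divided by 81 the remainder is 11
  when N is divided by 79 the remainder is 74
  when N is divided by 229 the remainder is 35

The moduli are pairwise coprime; M = 81·79·229 = 1465371.
M/81 = 18091; 18091 ≡ 28 (mod 81); 28·55 ≡ 1, so inverse 55.
M/79 = 18549; 18549 ≡ 63 (mod 79); 63·74 ≡ 1, so inverse 74.
M/229 = 6399; 6399 ≡ 216 (mod 229); 216·88 ≡ 1, so inverse 88.
N ≡ 11·18091·55 + 74·18549·74 + 35·6399·88 = 132228299.
132228299 mod 1465371 = 344909.

344909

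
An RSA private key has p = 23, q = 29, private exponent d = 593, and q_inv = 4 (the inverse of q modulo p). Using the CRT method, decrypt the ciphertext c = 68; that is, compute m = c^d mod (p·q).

d_p = d mod (p−1) = 593 mod 22 = 21; d_q = d mod (q−1) = 5.
m₁ = c^(d_p) mod p: c ≡ 22 (mod 23), and 22^21 mod 23 = 22.
m₂ = c^(d_q) mod q: c ≡ 10 (mod 29), and 10^5 mod 29 = 8.
h = q_inv·(m₁ − m₂) mod p = 4·(22 − 8) mod 23 = 10.
m = m₂ + h·q = 8 + 10·29 = 298.

298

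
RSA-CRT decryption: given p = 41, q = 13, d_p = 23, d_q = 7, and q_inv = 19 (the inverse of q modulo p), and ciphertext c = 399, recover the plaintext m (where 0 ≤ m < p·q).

m₁ = c^(d_p) mod p: c ≡ 30 (mod 41), and 30^23 mod 41 = 19.
m₂ = c^(d_q) mod q: c ≡ 9 (mod 13), and 9^7 mod 13 = 9.
h = q_inv·(m₁ − m₂) mod p = 19·(19 − 9) mod 41 = 26.
m = m₂ + h·q = 9 + 26·13 = 347.

347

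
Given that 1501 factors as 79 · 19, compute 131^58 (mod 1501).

776

Mod 79: 131 ≡ 52; 52^58 ≡ 65 (mod 79).
Mod 19: 131 ≡ 17; by Fermat, exponent reduces to 58 mod 18 = 4; 17^4 ≡ 16 (mod 19).
Combine by CRT: x ≡ 65 (mod 79), x ≡ 16 (mod 19) ⇒ x ≡ 776 (mod 1501).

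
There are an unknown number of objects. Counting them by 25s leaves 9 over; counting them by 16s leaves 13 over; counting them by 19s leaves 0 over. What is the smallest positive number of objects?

The moduli are pairwise coprime; M = 25·16·19 = 7600.
M/25 = 304; 304 ≡ 4 (mod 25); 4·19 ≡ 1, so inverse 19.
M/16 = 475; 475 ≡ 11 (mod 16); 11·3 ≡ 1, so inverse 3.
M/19 = 400; 400 ≡ 1 (mod 19), inverse 1.
N ≡ 9·304·19 + 13·475·3 + 0·400·1 = 70509.
70509 mod 7600 = 2109.

2109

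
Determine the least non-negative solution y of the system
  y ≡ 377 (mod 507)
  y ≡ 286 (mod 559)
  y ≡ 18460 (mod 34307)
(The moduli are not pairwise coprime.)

1630889

gcd(507, 559) = 13 and 13 | (286 − 377), so the pair is consistent; merging gives y ≡ 17615 (mod 21801), where 21801 = lcm(507, 559).
gcd(21801, 34307) = 169 and 169 | (18460 − 17615), so the pair is consistent; merging gives y ≡ 1630889 (mod 4425603), where 4425603 = lcm(21801, 34307).
The solution is unique modulo lcm(507, 559, 34307) = 4425603.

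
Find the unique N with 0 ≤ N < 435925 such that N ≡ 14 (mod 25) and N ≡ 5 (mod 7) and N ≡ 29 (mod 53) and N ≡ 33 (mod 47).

Combine the congruences pairwise.
From N ≡ 14 (mod 25) write N = 14 + 25t. Substituting into N ≡ 5 (mod 7) gives 25t ≡ 5 (mod 7), and since 4⁻¹ ≡ 2 (mod 7), t ≡ 3. Hence N ≡ 14 + 25·3 = 89 (mod 175).
From N ≡ 89 (mod 175) write N = 89 + 175t. Substituting into N ≡ 29 (mod 53) gives 175t ≡ 46 (mod 53), and since 16⁻¹ ≡ 10 (mod 53), t ≡ 36. Hence N ≡ 89 + 175·36 = 6389 (mod 9275).
From N ≡ 6389 (mod 9275) write N = 6389 + 9275t. Substituting into N ≡ 33 (mod 47) gives 9275t ≡ 36 (mod 47), and since 16⁻¹ ≡ 3 (mod 47), t ≡ 14. Hence N ≡ 6389 + 9275·14 = 136239 (mod 435925).

136239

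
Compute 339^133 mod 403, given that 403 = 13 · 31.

Mod 13: 339 ≡ 1; by Fermat, exponent reduces to 133 mod 12 = 1; 1^1 ≡ 1 (mod 13).
Mod 31: 339 ≡ 29; by Fermat, exponent reduces to 133 mod 30 = 13; 29^13 ≡ 23 (mod 31).
Combine by CRT: x ≡ 1 (mod 13), x ≡ 23 (mod 31) ⇒ x ≡ 209 (mod 403).

209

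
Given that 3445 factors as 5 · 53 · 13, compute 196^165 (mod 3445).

Mod 5: 196 ≡ 1; by Fermat, exponent reduces to 165 mod 4 = 1; 1^1 ≡ 1 (mod 5).
Mod 53: 196 ≡ 37; by Fermat, exponent reduces to 165 mod 52 = 9; 37^9 ≡ 17 (mod 53).
Mod 13: 196 ≡ 1; by Fermat, exponent reduces to 165 mod 12 = 9; 1^9 ≡ 1 (mod 13).
Combine by CRT: x ≡ 1 (mod 5), x ≡ 17 (mod 53), x ≡ 1 (mod 13) ⇒ x ≡ 1236 (mod 3445).

1236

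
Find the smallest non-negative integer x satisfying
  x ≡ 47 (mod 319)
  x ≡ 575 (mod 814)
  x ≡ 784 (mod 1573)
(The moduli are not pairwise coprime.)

2311521

Combine the congruences pairwise.
gcd(319, 814) = 11 and 11 | (575 − 47), so the pair is consistent; merging gives x ≡ 21739 (mod 23606), where 23606 = lcm(319, 814).
gcd(23606, 1573) = 11 and 11 | (784 − 21739), so the pair is consistent; merging gives x ≡ 2311521 (mod 3375658), where 3375658 = lcm(23606, 1573).
The solution is unique modulo lcm(319, 814, 1573) = 3375658.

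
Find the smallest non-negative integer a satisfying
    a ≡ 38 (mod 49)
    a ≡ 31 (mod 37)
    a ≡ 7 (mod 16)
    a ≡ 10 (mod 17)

The moduli are pairwise coprime; N = 49·37·16·17 = 493136.
N/49 = 10064; 10064 ≡ 19 (mod 49); 19·31 ≡ 1, so inverse 31.
N/37 = 13328; 13328 ≡ 8 (mod 37); 8·14 ≡ 1, so inverse 14.
N/16 = 30821; 30821 ≡ 5 (mod 16); 5·13 ≡ 1, so inverse 13.
N/17 = 29008; 29008 ≡ 6 (mod 17); 6·3 ≡ 1, so inverse 3.
a ≡ 38·10064·31 + 31·13328·14 + 7·30821·13 + 10·29008·3 = 21314695.
21314695 mod 493136 = 109847.

109847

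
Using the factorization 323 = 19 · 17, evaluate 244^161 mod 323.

6

Mod 19: 244 ≡ 16; by Fermat, exponent reduces to 161 mod 18 = 17; 16^17 ≡ 6 (mod 19).
Mod 17: 244 ≡ 6; by Fermat, exponent reduces to 161 mod 16 = 1; 6^1 ≡ 6 (mod 17).
Combine by CRT: x ≡ 6 (mod 19), x ≡ 6 (mod 17) ⇒ x ≡ 6 (mod 323).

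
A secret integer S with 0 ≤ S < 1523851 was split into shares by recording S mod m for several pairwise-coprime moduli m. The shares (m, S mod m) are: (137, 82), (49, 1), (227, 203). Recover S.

From S ≡ 82 (mod 137) write S = 82 + 137t. Substituting into S ≡ 1 (mod 49) gives 137t ≡ 17 (mod 49), and since 39⁻¹ ≡ 44 (mod 49), t ≡ 13. Hence S ≡ 82 + 137·13 = 1863 (mod 6713).
From S ≡ 1863 (mod 6713) write S = 1863 + 6713t. Substituting into S ≡ 203 (mod 227) gives 6713t ≡ 156 (mod 227), and since 130⁻¹ ≡ 117 (mod 227), t ≡ 92. Hence S ≡ 1863 + 6713·92 = 619459 (mod 1523851).

619459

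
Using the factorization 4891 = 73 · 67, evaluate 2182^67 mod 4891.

2182

Mod 73: 2182 ≡ 65; 65^67 ≡ 65 (mod 73).
Mod 67: 2182 ≡ 38; by Fermat, exponent reduces to 67 mod 66 = 1; 38^1 ≡ 38 (mod 67).
Combine by CRT: x ≡ 65 (mod 73), x ≡ 38 (mod 67) ⇒ x ≡ 2182 (mod 4891).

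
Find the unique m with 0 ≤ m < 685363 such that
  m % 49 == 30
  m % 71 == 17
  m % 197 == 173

From m ≡ 30 (mod 49) write m = 30 + 49t. Substituting into m ≡ 17 (mod 71) gives 49t ≡ 58 (mod 71), and since 49⁻¹ ≡ 29 (mod 71), t ≡ 49. Hence m ≡ 30 + 49·49 = 2431 (mod 3479).
From m ≡ 2431 (mod 3479) write m = 2431 + 3479t. Substituting into m ≡ 173 (mod 197) gives 3479t ≡ 106 (mod 197), and since 130⁻¹ ≡ 147 (mod 197), t ≡ 19. Hence m ≡ 2431 + 3479·19 = 68532 (mod 685363).

68532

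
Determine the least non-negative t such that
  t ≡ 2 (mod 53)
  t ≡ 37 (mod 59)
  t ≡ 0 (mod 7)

6468

The moduli are pairwise coprime; N = 53·59·7 = 21889.
N/53 = 413; 413 ≡ 42 (mod 53); 42·24 ≡ 1, so inverse 24.
N/59 = 371; 371 ≡ 17 (mod 59); 17·7 ≡ 1, so inverse 7.
N/7 = 3127; 3127 ≡ 5 (mod 7); 5·3 ≡ 1, so inverse 3.
t ≡ 2·413·24 + 37·371·7 + 0·3127·3 = 115913.
115913 mod 21889 = 6468.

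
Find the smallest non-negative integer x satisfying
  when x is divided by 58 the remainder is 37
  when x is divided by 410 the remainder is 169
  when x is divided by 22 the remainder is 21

gcd(58, 410) = 2 and 2 | (169 − 37), so the pair is consistent; merging gives x ≡ 10419 (mod 11890), where 11890 = lcm(58, 410).
gcd(11890, 22) = 2 and 2 | (21 − 10419), so the pair is consistent; merging gives x ≡ 46089 (mod 130790), where 130790 = lcm(11890, 22).
The solution is unique modulo lcm(58, 410, 22) = 130790.

46089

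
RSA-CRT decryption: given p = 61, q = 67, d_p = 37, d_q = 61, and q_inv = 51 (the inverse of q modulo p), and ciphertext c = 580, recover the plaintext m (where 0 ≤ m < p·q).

m₁ = c^(d_p) mod p: c ≡ 31 (mod 61), and 31^37 mod 61 = 10.
m₂ = c^(d_q) mod q: c ≡ 44 (mod 67), and 44^61 mod 67 = 28.
h = q_inv·(m₁ − m₂) mod p = 51·(10 − 28) mod 61 = 58.
m = m₂ + h·q = 28 + 58·67 = 3914.

3914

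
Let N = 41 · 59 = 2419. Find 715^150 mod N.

Mod 41: 715 ≡ 18; by Fermat, exponent reduces to 150 mod 40 = 30; 18^30 ≡ 1 (mod 41).
Mod 59: 715 ≡ 7; by Fermat, exponent reduces to 150 mod 58 = 34; 7^34 ≡ 51 (mod 59).
Combine by CRT: x ≡ 1 (mod 41), x ≡ 51 (mod 59) ⇒ x ≡ 1231 (mod 2419).

1231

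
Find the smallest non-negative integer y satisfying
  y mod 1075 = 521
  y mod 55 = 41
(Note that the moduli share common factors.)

6971

Combine the congruences pairwise.
gcd(1075, 55) = 5 and 5 | (41 − 521), so the pair is consistent; merging gives y ≡ 6971 (mod 11825), where 11825 = lcm(1075, 55).
The solution is unique modulo lcm(1075, 55) = 11825.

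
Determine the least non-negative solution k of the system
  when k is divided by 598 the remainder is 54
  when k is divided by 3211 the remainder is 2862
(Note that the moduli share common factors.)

Combine the congruences pairwise.
gcd(598, 3211) = 13 and 13 | (2862 − 54), so the pair is consistent; merging gives k ≡ 118458 (mod 147706), where 147706 = lcm(598, 3211).
The solution is unique modulo lcm(598, 3211) = 147706.

118458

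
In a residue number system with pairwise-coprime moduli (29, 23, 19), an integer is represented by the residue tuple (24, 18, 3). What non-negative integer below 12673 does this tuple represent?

From x ≡ 24 (mod 29) write x = 24 + 29t. Substituting into x ≡ 18 (mod 23) gives 29t ≡ 17 (mod 23), and since 6⁻¹ ≡ 4 (mod 23), t ≡ 22. Hence x ≡ 24 + 29·22 = 662 (mod 667).
From x ≡ 662 (mod 667) write x = 662 + 667t. Substituting into x ≡ 3 (mod 19) gives 667t ≡ 6 (mod 19), and since 2⁻¹ ≡ 10 (mod 19), t ≡ 3. Hence x ≡ 662 + 667·3 = 2663 (mod 12673).

2663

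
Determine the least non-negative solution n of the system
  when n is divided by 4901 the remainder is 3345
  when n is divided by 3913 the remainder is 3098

370920

gcd(4901, 3913) = 13 and 13 | (3098 − 3345), so the pair is consistent; merging gives n ≡ 370920 (mod 1475201), where 1475201 = lcm(4901, 3913).
The solution is unique modulo lcm(4901, 3913) = 1475201.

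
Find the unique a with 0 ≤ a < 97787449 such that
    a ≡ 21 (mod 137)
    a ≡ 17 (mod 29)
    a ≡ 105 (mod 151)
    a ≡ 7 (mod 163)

The moduli are pairwise coprime; N = 137·29·151·163 = 97787449.
N/137 = 713777; 713777 ≡ 7 (mod 137); 7·98 ≡ 1, so inverse 98.
N/29 = 3371981; 3371981 ≡ 6 (mod 29); 6·5 ≡ 1, so inverse 5.
N/151 = 647599; 647599 ≡ 111 (mod 151); 111·117 ≡ 1, so inverse 117.
N/163 = 599923; 599923 ≡ 83 (mod 163); 83·55 ≡ 1, so inverse 55.
a ≡ 21·713777·98 + 17·3371981·5 + 105·647599·117 + 7·599923·55 = 9942295521.
9942295521 mod 97787449 = 65763172.

65763172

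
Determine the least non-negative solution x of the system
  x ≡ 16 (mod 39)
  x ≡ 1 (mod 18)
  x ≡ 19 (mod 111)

8011

Combine the congruences pairwise.
gcd(39, 18) = 3 and 3 | (1 − 16), so the pair is consistent; merging gives x ≡ 55 (mod 234), where 234 = lcm(39, 18).
gcd(234, 111) = 3 and 3 | (19 − 55), so the pair is consistent; merging gives x ≡ 8011 (mod 8658), where 8658 = lcm(234, 111).
The solution is unique modulo lcm(39, 18, 111) = 8658.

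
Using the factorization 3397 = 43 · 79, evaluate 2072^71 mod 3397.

2803

Mod 43: 2072 ≡ 8; by Fermat, exponent reduces to 71 mod 42 = 29; 8^29 ≡ 8 (mod 43).
Mod 79: 2072 ≡ 18; 18^71 ≡ 38 (mod 79).
Combine by CRT: x ≡ 8 (mod 43), x ≡ 38 (mod 79) ⇒ x ≡ 2803 (mod 3397).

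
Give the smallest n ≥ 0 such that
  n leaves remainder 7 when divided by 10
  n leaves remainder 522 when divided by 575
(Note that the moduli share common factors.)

1097

Combine the congruences pairwise.
gcd(10, 575) = 5 and 5 | (522 − 7), so the pair is consistent; merging gives n ≡ 1097 (mod 1150), where 1150 = lcm(10, 575).
The solution is unique modulo lcm(10, 575) = 1150.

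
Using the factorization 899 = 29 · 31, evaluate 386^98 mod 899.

204

Mod 29: 386 ≡ 9; by Fermat, exponent reduces to 98 mod 28 = 14; 9^14 ≡ 1 (mod 29).
Mod 31: 386 ≡ 14; by Fermat, exponent reduces to 98 mod 30 = 8; 14^8 ≡ 18 (mod 31).
Combine by CRT: x ≡ 1 (mod 29), x ≡ 18 (mod 31) ⇒ x ≡ 204 (mod 899).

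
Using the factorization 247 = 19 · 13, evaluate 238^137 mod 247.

166

Mod 19: 238 ≡ 10; by Fermat, exponent reduces to 137 mod 18 = 11; 10^11 ≡ 14 (mod 19).
Mod 13: 238 ≡ 4; by Fermat, exponent reduces to 137 mod 12 = 5; 4^5 ≡ 10 (mod 13).
Combine by CRT: x ≡ 14 (mod 19), x ≡ 10 (mod 13) ⇒ x ≡ 166 (mod 247).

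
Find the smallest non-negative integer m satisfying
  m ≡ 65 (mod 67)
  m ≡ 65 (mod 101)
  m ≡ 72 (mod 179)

From m ≡ 65 (mod 67) write m = 65 + 67t. Substituting into m ≡ 65 (mod 101) gives 67t ≡ 0 (mod 101), and since 67⁻¹ ≡ 98 (mod 101), t ≡ 0. Hence m ≡ 65 + 67·0 = 65 (mod 6767).
From m ≡ 65 (mod 6767) write m = 65 + 6767t. Substituting into m ≡ 72 (mod 179) gives 6767t ≡ 7 (mod 179), and since 144⁻¹ ≡ 46 (mod 179), t ≡ 143. Hence m ≡ 65 + 6767·143 = 967746 (mod 1211293).

967746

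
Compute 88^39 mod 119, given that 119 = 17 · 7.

Mod 17: 88 ≡ 3; by Fermat, exponent reduces to 39 mod 16 = 7; 3^7 ≡ 11 (mod 17).
Mod 7: 88 ≡ 4; by Fermat, exponent reduces to 39 mod 6 = 3; 4^3 ≡ 1 (mod 7).
Combine by CRT: x ≡ 11 (mod 17), x ≡ 1 (mod 7) ⇒ x ≡ 113 (mod 119).

113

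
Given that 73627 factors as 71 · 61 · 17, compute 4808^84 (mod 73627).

60635

Mod 71: 4808 ≡ 51; by Fermat, exponent reduces to 84 mod 70 = 14; 51^14 ≡ 1 (mod 71).
Mod 61: 4808 ≡ 50; by Fermat, exponent reduces to 84 mod 60 = 24; 50^24 ≡ 1 (mod 61).
Mod 17: 4808 ≡ 14; by Fermat, exponent reduces to 84 mod 16 = 4; 14^4 ≡ 13 (mod 17).
Combine by CRT: x ≡ 1 (mod 71), x ≡ 1 (mod 61), x ≡ 13 (mod 17) ⇒ x ≡ 60635 (mod 73627).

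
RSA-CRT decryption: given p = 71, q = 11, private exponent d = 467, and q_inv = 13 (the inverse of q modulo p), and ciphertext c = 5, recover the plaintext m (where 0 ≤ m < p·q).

25

d_p = d mod (p−1) = 467 mod 70 = 47; d_q = d mod (q−1) = 7.
m₁ = c^(d_p) mod p: c ≡ 5 (mod 71), and 5^47 mod 71 = 25.
m₂ = c^(d_q) mod q: c ≡ 5 (mod 11), and 5^7 mod 11 = 3.
h = q_inv·(m₁ − m₂) mod p = 13·(25 − 3) mod 71 = 2.
m = m₂ + h·q = 3 + 2·11 = 25.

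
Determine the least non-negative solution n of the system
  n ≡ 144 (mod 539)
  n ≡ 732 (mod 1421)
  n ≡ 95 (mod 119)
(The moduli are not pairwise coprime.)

130043

Combine the congruences pairwise.
gcd(539, 1421) = 49 and 49 | (732 − 144), so the pair is consistent; merging gives n ≡ 4995 (mod 15631), where 15631 = lcm(539, 1421).
gcd(15631, 119) = 7 and 7 | (95 − 4995), so the pair is consistent; merging gives n ≡ 130043 (mod 265727), where 265727 = lcm(15631, 119).
The solution is unique modulo lcm(539, 1421, 119) = 265727.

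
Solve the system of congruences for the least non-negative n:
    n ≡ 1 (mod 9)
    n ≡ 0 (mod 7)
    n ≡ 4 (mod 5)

154

Combine the congruences pairwise.
From n ≡ 1 (mod 9) write n = 1 + 9t. Substituting into n ≡ 0 (mod 7) gives 9t ≡ 6 (mod 7), and since 2⁻¹ ≡ 4 (mod 7), t ≡ 3. Hence n ≡ 1 + 9·3 = 28 (mod 63).
From n ≡ 28 (mod 63) write n = 28 + 63t. Substituting into n ≡ 4 (mod 5) gives 63t ≡ 1 (mod 5), and since 3⁻¹ ≡ 2 (mod 5), t ≡ 2. Hence n ≡ 28 + 63·2 = 154 (mod 315).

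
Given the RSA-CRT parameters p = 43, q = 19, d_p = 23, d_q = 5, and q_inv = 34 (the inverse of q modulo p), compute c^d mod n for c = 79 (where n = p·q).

737

m₁ = c^(d_p) mod p: c ≡ 36 (mod 43), and 36^23 mod 43 = 6.
m₂ = c^(d_q) mod q: c ≡ 3 (mod 19), and 3^5 mod 19 = 15.
h = q_inv·(m₁ − m₂) mod p = 34·(6 − 15) mod 43 = 38.
m = m₂ + h·q = 15 + 38·19 = 737.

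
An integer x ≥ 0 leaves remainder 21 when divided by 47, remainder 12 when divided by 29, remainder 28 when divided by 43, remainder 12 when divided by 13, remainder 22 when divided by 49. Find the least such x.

26280682

From x ≡ 21 (mod 47) write x = 21 + 47t. Substituting into x ≡ 12 (mod 29) gives 47t ≡ 20 (mod 29), and since 18⁻¹ ≡ 21 (mod 29), t ≡ 14. Hence x ≡ 21 + 47·14 = 679 (mod 1363).
From x ≡ 679 (mod 1363) write x = 679 + 1363t. Substituting into x ≡ 28 (mod 43) gives 1363t ≡ 37 (mod 43), and since 30⁻¹ ≡ 33 (mod 43), t ≡ 17. Hence x ≡ 679 + 1363·17 = 23850 (mod 58609).
From x ≡ 23850 (mod 58609) write x = 23850 + 58609t. Substituting into x ≡ 12 (mod 13) gives 58609t ≡ 4 (mod 13), and since 5⁻¹ ≡ 8 (mod 13), t ≡ 6. Hence x ≡ 23850 + 58609·6 = 375504 (mod 761917).
From x ≡ 375504 (mod 761917) write x = 375504 + 761917t. Substituting into x ≡ 22 (mod 49) gives 761917t ≡ 5 (mod 49), and since 16⁻¹ ≡ 46 (mod 49), t ≡ 34. Hence x ≡ 375504 + 761917·34 = 26280682 (mod 37333933).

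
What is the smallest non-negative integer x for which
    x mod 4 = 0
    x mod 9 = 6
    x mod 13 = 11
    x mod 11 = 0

3300

From x ≡ 0 (mod 4) write x = 0 + 4t. Substituting into x ≡ 6 (mod 9) gives 4t ≡ 6 (mod 9), and since 4⁻¹ ≡ 7 (mod 9), t ≡ 6. Hence x ≡ 0 + 4·6 = 24 (mod 36).
From x ≡ 24 (mod 36) write x = 24 + 36t. Substituting into x ≡ 11 (mod 13) gives 36t ≡ 0 (mod 13), and since 10⁻¹ ≡ 4 (mod 13), t ≡ 0. Hence x ≡ 24 + 36·0 = 24 (mod 468).
From x ≡ 24 (mod 468) write x = 24 + 468t. Substituting into x ≡ 0 (mod 11) gives 468t ≡ 9 (mod 11), and since 6⁻¹ ≡ 2 (mod 11), t ≡ 7. Hence x ≡ 24 + 468·7 = 3300 (mod 5148).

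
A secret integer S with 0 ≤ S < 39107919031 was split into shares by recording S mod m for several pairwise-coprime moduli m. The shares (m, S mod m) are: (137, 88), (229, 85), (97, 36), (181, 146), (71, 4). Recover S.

From S ≡ 88 (mod 137) write S = 88 + 137t. Substituting into S ≡ 85 (mod 229) gives 137t ≡ 226 (mod 229), and since 137⁻¹ ≡ 112 (mod 229), t ≡ 122. Hence S ≡ 88 + 137·122 = 16802 (mod 31373).
From S ≡ 16802 (mod 31373) write S = 16802 + 31373t. Substituting into S ≡ 36 (mod 97) gives 31373t ≡ 15 (mod 97), and since 42⁻¹ ≡ 67 (mod 97), t ≡ 35. Hence S ≡ 16802 + 31373·35 = 1114857 (mod 3043181).
From S ≡ 1114857 (mod 3043181) write S = 1114857 + 3043181t. Substituting into S ≡ 146 (mod 181) gives 3043181t ≡ 68 (mod 181), and since 28⁻¹ ≡ 97 (mod 181), t ≡ 80. Hence S ≡ 1114857 + 3043181·80 = 244569337 (mod 550815761).
From S ≡ 244569337 (mod 550815761) write S = 244569337 + 550815761t. Substituting into S ≡ 4 (mod 71) gives 550815761t ≡ 36 (mod 71), and since 33⁻¹ ≡ 28 (mod 71), t ≡ 14. Hence S ≡ 244569337 + 550815761·14 = 7955989991 (mod 39107919031).

7955989991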